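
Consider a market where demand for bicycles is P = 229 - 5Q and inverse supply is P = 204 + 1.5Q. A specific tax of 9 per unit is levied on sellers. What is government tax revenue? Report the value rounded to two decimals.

22.15

Without the tax, 229 - 5Q = 204 + 1.5Q so Q* = 3.8462 and P* = 209.7692.
With the tax, sellers need 9 more per unit: 229 - 5Q = 204 + 1.5Q + 9, so Q_t = 2.4615. Buyers pay P_b = 216.6923; sellers receive P_s = P_b - 9 = 207.6923.
Revenue is the tax times quantity traded: 9 x 2.4615 = 22.1538.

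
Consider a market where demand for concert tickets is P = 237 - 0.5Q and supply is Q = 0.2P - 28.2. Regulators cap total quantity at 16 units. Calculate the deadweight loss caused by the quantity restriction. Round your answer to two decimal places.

Rewriting supply in inverse form: P = 141 + 5Q.
Without the quota, 237 - 0.5Q = 141 + 5Q gives Q* = 17.4545.
At Q = 16 the demand price is 237 - 0.5(16) = 229 and the supply price is 141 + 5(16) = 221.
DWL = (1/2)(gap between curves at 16) x (Q* - 16) = (1/2)(8)(1.4545) = 5.8182.

5.82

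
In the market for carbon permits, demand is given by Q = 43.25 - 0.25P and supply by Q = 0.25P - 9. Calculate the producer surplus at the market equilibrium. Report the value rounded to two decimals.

Rewriting demand in inverse form: P = 173 - 4Q.
Rewriting supply in inverse form: P = 36 + 4Q.
Set 173 - 4Q = 36 + 4Q, which gives 137 = 8Q, so Q* = 17.125 and P* = 173 - 4(17.125) = 104.5.
Producer surplus is the triangle above supply below P*: (1/2)(17.125)(104.5 - 36) = (1/2)(17.125)(68.5) = 586.5312.

586.53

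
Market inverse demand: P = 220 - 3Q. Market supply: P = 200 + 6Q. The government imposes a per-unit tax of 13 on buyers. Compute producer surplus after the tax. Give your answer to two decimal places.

Pre-tax equilibrium: 220 - 3Q = 200 + 6Q gives Q* = 2.2222, P* = 213.3333.
A tax on buyers shifts demand down by 13: (220 - 13) - 3Q = 200 + 6Q, so Q_t = 0.7778. Buyers pay P_b = 217.6667; sellers receive P_s = P_b - 13 = 204.6667.
PS = (1/2)(Q_t)(P_s - 200) = (1/2)(0.7778)(4.6667) = 1.8148.

1.81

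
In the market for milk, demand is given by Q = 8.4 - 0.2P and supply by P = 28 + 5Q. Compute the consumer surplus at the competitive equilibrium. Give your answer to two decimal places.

4.90

Rewriting demand in inverse form: P = 42 - 5Q.
Setting demand equal to supply, 14 = 10Q, so Q* = 1.4 and P* = 35.
Consumer surplus is the triangle under demand above P*: (1/2)(1.4)(42 - 35) = (1/2)(1.4)(7) = 4.9.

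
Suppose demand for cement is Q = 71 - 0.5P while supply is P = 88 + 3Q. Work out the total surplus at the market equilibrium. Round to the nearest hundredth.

Rewriting demand in inverse form: P = 142 - 2Q.
Set 142 - 2Q = 88 + 3Q, which gives 54 = 5Q, so Q* = 10.8 and P* = 142 - 2(10.8) = 120.4.
Total surplus is the full triangle between the curves from 0 to Q*: (1/2)(10.8)(142 - 88) = 291.6.

291.60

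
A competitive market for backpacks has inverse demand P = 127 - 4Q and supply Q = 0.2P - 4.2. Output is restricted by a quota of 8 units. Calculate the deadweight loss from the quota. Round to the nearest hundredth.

64.22

Rewriting supply in inverse form: P = 21 + 5Q.
Without the quota, 127 - 4Q = 21 + 5Q gives Q* = 11.7778.
At Q = 8 the demand price is 127 - 4(8) = 95 and the supply price is 21 + 5(8) = 61.
DWL = (1/2)(gap between curves at 8) x (Q* - 8) = (1/2)(34)(3.7778) = 64.2222.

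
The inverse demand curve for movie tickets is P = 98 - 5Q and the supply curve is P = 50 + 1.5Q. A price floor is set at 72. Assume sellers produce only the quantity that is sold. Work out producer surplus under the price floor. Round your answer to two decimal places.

94.12

Free-market equilibrium: 98 - 5Q = 50 + 1.5Q gives Q* = 7.3846, P* = 61.0769.
At the floor price 72, quantity demanded is (98 - 72)/5 = 5.2; demand is the short side, so Q = 5.2 trades at P = 72.
The supply price at Q = 5.2 is 57.8. PS is the trapezoid between 72 and supply over [0, 5.2]: (1/2)[(72 - 50) + (72 - 57.8)](5.2) = 94.12.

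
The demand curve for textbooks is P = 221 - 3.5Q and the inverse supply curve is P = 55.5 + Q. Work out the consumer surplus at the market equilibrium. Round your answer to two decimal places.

2367.06

Equilibrium: 221 - 3.5Q = 55.5 + Q, so Q* = 36.7778 and P* = 92.2778.
Consumer surplus is the triangle under demand above P*: (1/2)(36.7778)(221 - 92.2778) = (1/2)(36.7778)(128.7222) = 2367.0586.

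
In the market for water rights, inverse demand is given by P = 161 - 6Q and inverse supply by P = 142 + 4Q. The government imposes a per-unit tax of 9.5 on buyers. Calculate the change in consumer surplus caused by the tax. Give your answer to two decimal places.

Without the tax, 161 - 6Q = 142 + 4Q so Q* = 1.9 and P* = 149.6.
A tax on buyers shifts demand down by 9.5: (161 - 9.5) - 6Q = 142 + 4Q, so Q_t = 0.95. Buyers pay P_b = 155.3; sellers receive P_s = P_b - 9.5 = 145.8.
CS falls from (1/2)(1.9)(11.4) = 10.83 to (1/2)(0.95)(5.7) = 2.7075, a change of -8.1225.

-8.12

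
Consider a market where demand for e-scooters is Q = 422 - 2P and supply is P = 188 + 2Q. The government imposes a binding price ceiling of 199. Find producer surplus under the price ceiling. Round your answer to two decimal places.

Rewriting demand in inverse form: P = 211 - 0.5Q.
Without the control, 211 - 0.5Q = 188 + 2Q so Q* = 9.2 and P* = 206.4.
At P = 199, sellers supply (199 - 188)/2 = 5.5 while buyers want more, so the quantity traded is 5.5 at price 199.
PS is the triangle above supply below 199: (1/2)(5.5)(199 - 188) = 30.25.

30.25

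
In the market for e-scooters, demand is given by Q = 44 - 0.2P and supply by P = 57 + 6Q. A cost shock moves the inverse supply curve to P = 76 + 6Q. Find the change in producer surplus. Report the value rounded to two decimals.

Rewriting demand in inverse form: P = 220 - 5Q.
Initial equilibrium: Q_0 = 14.8182, P_0 = 145.9091; CS_0 = (1/2)(14.8182)(74.0909) = 548.9463, PS_0 = (1/2)(14.8182)(88.9091) = 658.7355.
New equilibrium: 220 - 5Q = 76 + 6Q gives Q_1 = 13.0909, P_1 = 154.5455; CS_1 = 428.4298, PS_1 = 514.1157.
Change in producer surplus = 514.1157 - 658.7355 = -144.6198.

-144.62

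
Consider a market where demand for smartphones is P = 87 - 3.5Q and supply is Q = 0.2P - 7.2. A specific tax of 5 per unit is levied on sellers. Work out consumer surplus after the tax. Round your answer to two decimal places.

Rewriting supply in inverse form: P = 36 + 5Q.
Pre-tax equilibrium: 87 - 3.5Q = 36 + 5Q gives Q* = 6, P* = 66.
With the tax, sellers need 5 more per unit: 87 - 3.5Q = 36 + 5Q + 5, so Q_t = 5.4118. Buyers pay P_b = 68.0588; sellers receive P_s = P_b - 5 = 63.0588.
CS = (1/2)(Q_t)(87 - P_b) = (1/2)(5.4118)(18.9412) = 51.2526.

51.25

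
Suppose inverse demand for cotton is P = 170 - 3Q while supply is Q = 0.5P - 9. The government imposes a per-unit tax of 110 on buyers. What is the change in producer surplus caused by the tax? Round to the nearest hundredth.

-853.60

Rewriting supply in inverse form: P = 18 + 2Q.
Without the tax, 170 - 3Q = 18 + 2Q so Q* = 30.4 and P* = 78.8.
With the tax, buyers' net willingness to pay falls by 110: (170 - 110) - 3Q = 18 + 2Q, so Q_t = 8.4. Buyers pay P_b = 144.8; sellers receive P_s = P_b - 110 = 34.8.
PS falls from (1/2)(30.4)(60.8) = 924.16 to (1/2)(8.4)(16.8) = 70.56, a change of -853.6.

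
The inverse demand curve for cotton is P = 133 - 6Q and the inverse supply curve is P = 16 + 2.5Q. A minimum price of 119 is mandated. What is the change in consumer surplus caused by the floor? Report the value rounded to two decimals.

Free-market equilibrium: 133 - 6Q = 16 + 2.5Q gives Q* = 13.7647, P* = 50.4118.
At the floor price 119, quantity demanded is (133 - 119)/6 = 2.3333; demand is the short side, so Q = 2.3333 trades at P = 119.
CS goes from (1/2)(13.7647)(82.5882) = 568.4014 to 16.3333 (computed as (133 - 119)(2.3333) - (1/2)(6)(2.3333)^2), a change of -552.0681.

-552.07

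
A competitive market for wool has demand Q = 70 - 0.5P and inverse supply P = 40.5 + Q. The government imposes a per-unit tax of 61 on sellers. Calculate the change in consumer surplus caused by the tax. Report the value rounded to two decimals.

-935.33

Rewriting demand in inverse form: P = 140 - 2Q.
Pre-tax equilibrium: 140 - 2Q = 40.5 + Q gives Q* = 33.1667, P* = 73.6667.
A tax on sellers shifts supply up by 61: 140 - 2Q = 40.5 + Q + 61, so Q_t = 12.8333. Buyers pay P_b = 114.3333; sellers receive P_s = P_b - 61 = 53.3333.
CS falls from (1/2)(33.1667)(66.3333) = 1100.0278 to (1/2)(12.8333)(25.6667) = 164.6944, a change of -935.3333.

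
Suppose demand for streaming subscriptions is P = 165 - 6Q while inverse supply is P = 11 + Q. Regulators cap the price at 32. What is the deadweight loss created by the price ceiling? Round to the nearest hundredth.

Free-market equilibrium: 165 - 6Q = 11 + Q gives Q* = 22, P* = 33.
At the ceiling price 32, quantity supplied is (32 - 11)/1 = 21; supply is the short side, so Q = 21 trades at P = 32.
At Q = 21 the demand price is 39 and the supply price is 32. Deadweight loss is the triangle between the curves from 21 to 22: (1/2)(39 - 32)(22 - 21) = 3.5.

3.50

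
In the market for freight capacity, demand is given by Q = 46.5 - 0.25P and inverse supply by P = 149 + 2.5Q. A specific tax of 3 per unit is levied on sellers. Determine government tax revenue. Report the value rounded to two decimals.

15.69

Rewriting demand in inverse form: P = 186 - 4Q.
Pre-tax equilibrium: 186 - 4Q = 149 + 2.5Q gives Q* = 5.6923, P* = 163.2308.
With the tax, sellers need 3 more per unit: 186 - 4Q = 149 + 2.5Q + 3, so Q_t = 5.2308. Buyers pay P_b = 165.0769; sellers receive P_s = P_b - 3 = 162.0769.
Tax revenue = t x Q_t = 3 x 5.2308 = 15.6923.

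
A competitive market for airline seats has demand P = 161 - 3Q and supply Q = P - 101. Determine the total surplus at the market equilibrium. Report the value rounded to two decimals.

450.00

Rewriting supply in inverse form: P = 101 + Q.
Set 161 - 3Q = 101 + Q, which gives 60 = 4Q, so Q* = 15 and P* = 161 - 3(15) = 116.
Total surplus is the full triangle between the curves from 0 to Q*: (1/2)(15)(161 - 101) = 450.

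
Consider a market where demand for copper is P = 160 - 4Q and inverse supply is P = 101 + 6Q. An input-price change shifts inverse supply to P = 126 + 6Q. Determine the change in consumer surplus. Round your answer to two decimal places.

Initial equilibrium: Q_0 = 5.9, P_0 = 136.4; CS_0 = (1/2)(5.9)(23.6) = 69.62, PS_0 = (1/2)(5.9)(35.4) = 104.43.
New equilibrium: 160 - 4Q = 126 + 6Q gives Q_1 = 3.4, P_1 = 146.4; CS_1 = 23.12, PS_1 = 34.68.
Change in consumer surplus = 23.12 - 69.62 = -46.5.

-46.50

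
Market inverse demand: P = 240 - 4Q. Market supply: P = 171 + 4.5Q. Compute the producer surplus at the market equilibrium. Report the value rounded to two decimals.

Setting demand equal to supply, 69 = 8.5Q, so Q* = 8.1176 and P* = 207.5294.
Producer surplus is the triangle above supply below P*: (1/2)(8.1176)(207.5294 - 171) = (1/2)(8.1176)(36.5294) = 148.2664.

148.27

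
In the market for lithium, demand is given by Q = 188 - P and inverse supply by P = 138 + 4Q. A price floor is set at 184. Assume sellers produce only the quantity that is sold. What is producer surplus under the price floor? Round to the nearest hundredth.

152.00

Rewriting demand in inverse form: P = 188 - Q.
Without the control, 188 - Q = 138 + 4Q so Q* = 10 and P* = 178.
At the floor price 184, quantity demanded is (188 - 184)/1 = 4; demand is the short side, so Q = 4 trades at P = 184.
The supply price at Q = 4 is 154. PS is the trapezoid between 184 and supply over [0, 4]: (1/2)[(184 - 138) + (184 - 154)](4) = 152.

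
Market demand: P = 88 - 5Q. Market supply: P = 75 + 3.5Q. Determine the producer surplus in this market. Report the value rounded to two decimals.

Set 88 - 5Q = 75 + 3.5Q, which gives 13 = 8.5Q, so Q* = 1.5294 and P* = 88 - 5(1.5294) = 80.3529.
PS is the area between P* and the supply curve from 0 to Q*: (1/2)(1.5294)(5.3529) = 4.0934.

4.09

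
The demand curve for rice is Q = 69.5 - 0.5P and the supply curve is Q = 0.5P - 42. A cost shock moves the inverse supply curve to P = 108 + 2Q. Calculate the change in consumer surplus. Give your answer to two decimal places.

Rewriting demand in inverse form: P = 139 - 2Q.
Rewriting supply in inverse form: P = 84 + 2Q.
Initial equilibrium: Q_0 = 13.75, P_0 = 111.5; CS_0 = (1/2)(13.75)(27.5) = 189.0625, PS_0 = (1/2)(13.75)(27.5) = 189.0625.
New equilibrium: 139 - 2Q = 108 + 2Q gives Q_1 = 7.75, P_1 = 123.5; CS_1 = 60.0625, PS_1 = 60.0625.
Change in consumer surplus = 60.0625 - 189.0625 = -129.

-129.00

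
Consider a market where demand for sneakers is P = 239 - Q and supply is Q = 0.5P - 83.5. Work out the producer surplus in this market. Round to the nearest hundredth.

576.00

Rewriting supply in inverse form: P = 167 + 2Q.
Setting demand equal to supply, 72 = 3Q, so Q* = 24 and P* = 215.
PS is the area between P* and the supply curve from 0 to Q*: (1/2)(24)(48) = 576.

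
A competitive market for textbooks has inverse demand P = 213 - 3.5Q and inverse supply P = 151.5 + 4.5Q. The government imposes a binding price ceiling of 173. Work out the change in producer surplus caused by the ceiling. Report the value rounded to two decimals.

Without the control, 213 - 3.5Q = 151.5 + 4.5Q so Q* = 7.6875 and P* = 186.0938.
At the ceiling price 173, quantity supplied is (173 - 151.5)/4.5 = 4.7778; supply is the short side, so Q = 4.7778 trades at P = 173.
PS goes from (1/2)(7.6875)(34.5938) = 132.9697 to 51.3611 (computed as (173 - 151.5)(4.7778) - (1/2)(4.5)(4.7778)^2), a change of -81.6086.

-81.61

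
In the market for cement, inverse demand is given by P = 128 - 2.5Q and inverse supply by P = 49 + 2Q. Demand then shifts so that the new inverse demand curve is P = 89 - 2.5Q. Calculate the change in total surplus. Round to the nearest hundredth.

Initial equilibrium: Q_0 = 17.5556, P_0 = 84.1111; CS_0 = (1/2)(17.5556)(43.8889) = 385.2469, PS_0 = (1/2)(17.5556)(35.1111) = 308.1975.
New equilibrium: 89 - 2.5Q = 49 + 2Q gives Q_1 = 8.8889, P_1 = 66.7778; CS_1 = 98.7654, PS_1 = 79.0123.
Change in total surplus = (98.7654 + 79.0123) - (385.2469 + 308.1975) = -515.6667.

-515.67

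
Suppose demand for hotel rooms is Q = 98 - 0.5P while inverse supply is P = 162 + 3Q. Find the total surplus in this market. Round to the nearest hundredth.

115.60

Rewriting demand in inverse form: P = 196 - 2Q.
Set 196 - 2Q = 162 + 3Q, which gives 34 = 5Q, so Q* = 6.8 and P* = 196 - 2(6.8) = 182.4.
Total surplus is the full triangle between the curves from 0 to Q*: (1/2)(6.8)(196 - 162) = 115.6.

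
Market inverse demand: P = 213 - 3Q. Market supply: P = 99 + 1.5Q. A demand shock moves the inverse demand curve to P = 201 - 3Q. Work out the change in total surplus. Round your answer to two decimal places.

-288.00

Initial equilibrium: Q_0 = 25.3333, P_0 = 137; CS_0 = (1/2)(25.3333)(76) = 962.6667, PS_0 = (1/2)(25.3333)(38) = 481.3333.
New equilibrium: 201 - 3Q = 99 + 1.5Q gives Q_1 = 22.6667, P_1 = 133; CS_1 = 770.6667, PS_1 = 385.3333.
Change in total surplus = (770.6667 + 385.3333) - (962.6667 + 481.3333) = -288.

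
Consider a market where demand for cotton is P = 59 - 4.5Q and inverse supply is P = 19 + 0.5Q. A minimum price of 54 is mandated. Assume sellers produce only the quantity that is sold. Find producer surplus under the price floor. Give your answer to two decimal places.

Free-market equilibrium: 59 - 4.5Q = 19 + 0.5Q gives Q* = 8, P* = 23.
At P = 54, buyers demand (59 - 54)/4.5 = 1.1111 while sellers would supply more, so the quantity traded is 1.1111 at price 54.
The supply price at Q = 1.1111 is 19.5556. PS is the trapezoid between 54 and supply over [0, 1.1111]: (1/2)[(54 - 19) + (54 - 19.5556)](1.1111) = 38.5802.

38.58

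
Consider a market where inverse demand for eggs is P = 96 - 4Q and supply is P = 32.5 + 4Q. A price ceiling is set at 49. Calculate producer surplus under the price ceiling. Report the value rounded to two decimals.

Free-market equilibrium: 96 - 4Q = 32.5 + 4Q gives Q* = 7.9375, P* = 64.25.
At the ceiling price 49, quantity supplied is (49 - 32.5)/4 = 4.125; supply is the short side, so Q = 4.125 trades at P = 49.
PS is the triangle above supply below 49: (1/2)(4.125)(49 - 32.5) = 34.0312.

34.03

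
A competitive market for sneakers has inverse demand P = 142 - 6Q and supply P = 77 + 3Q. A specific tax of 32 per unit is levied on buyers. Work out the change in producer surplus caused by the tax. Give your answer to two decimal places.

-58.07

Pre-tax equilibrium: 142 - 6Q = 77 + 3Q gives Q* = 7.2222, P* = 98.6667.
A tax on buyers shifts demand down by 32: (142 - 32) - 6Q = 77 + 3Q, so Q_t = 3.6667. Buyers pay P_b = 120; sellers receive P_s = P_b - 32 = 88.
PS falls from (1/2)(7.2222)(21.6667) = 78.2407 to (1/2)(3.6667)(11) = 20.1667, a change of -58.0741.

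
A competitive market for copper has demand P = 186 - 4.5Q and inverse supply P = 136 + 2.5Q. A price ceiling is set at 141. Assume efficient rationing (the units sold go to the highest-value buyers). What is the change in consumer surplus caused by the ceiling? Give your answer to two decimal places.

Without the control, 186 - 4.5Q = 136 + 2.5Q so Q* = 7.1429 and P* = 153.8571.
At the ceiling price 141, quantity supplied is (141 - 136)/2.5 = 2; supply is the short side, so Q = 2 trades at P = 141.
CS goes from (1/2)(7.1429)(32.1429) = 114.7959 to 81 (computed as (186 - 141)(2) - (1/2)(4.5)(2)^2), a change of -33.7959.

-33.80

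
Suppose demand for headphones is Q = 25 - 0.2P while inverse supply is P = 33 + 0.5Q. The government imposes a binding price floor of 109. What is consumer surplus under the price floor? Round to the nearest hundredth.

Rewriting demand in inverse form: P = 125 - 5Q.
Without the control, 125 - 5Q = 33 + 0.5Q so Q* = 16.7273 and P* = 41.3636.
At P = 109, buyers demand (125 - 109)/5 = 3.2 while sellers would supply more, so the quantity traded is 3.2 at price 109.
CS is the triangle under demand above 109: (1/2)(3.2)(125 - 109) = 25.6.

25.60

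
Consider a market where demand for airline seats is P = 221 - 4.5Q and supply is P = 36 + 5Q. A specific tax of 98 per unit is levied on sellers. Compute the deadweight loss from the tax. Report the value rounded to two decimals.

505.47

Without the tax, 221 - 4.5Q = 36 + 5Q so Q* = 19.4737 and P* = 133.3684.
With the tax, sellers need 98 more per unit: 221 - 4.5Q = 36 + 5Q + 98, so Q_t = 9.1579. Buyers pay P_b = 179.7895; sellers receive P_s = P_b - 98 = 81.7895.
The welfare triangle lost has base Q* - Q_t = 10.3158 and height t = 98, so DWL = (1/2)(10.3158)(98) = 505.4737.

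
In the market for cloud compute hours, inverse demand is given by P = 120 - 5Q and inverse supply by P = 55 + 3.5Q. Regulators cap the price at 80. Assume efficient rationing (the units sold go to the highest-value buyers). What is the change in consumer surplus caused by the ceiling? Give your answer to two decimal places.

11.97

Without the control, 120 - 5Q = 55 + 3.5Q so Q* = 7.6471 and P* = 81.7647.
At the ceiling price 80, quantity supplied is (80 - 55)/3.5 = 7.1429; supply is the short side, so Q = 7.1429 trades at P = 80.
CS goes from (1/2)(7.6471)(38.2353) = 146.1938 to 158.1633 (computed as (120 - 80)(7.1429) - (1/2)(5)(7.1429)^2), a change of 11.9695.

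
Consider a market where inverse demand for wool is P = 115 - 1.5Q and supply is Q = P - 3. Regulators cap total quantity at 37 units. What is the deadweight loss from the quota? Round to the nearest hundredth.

76.05

Rewriting supply in inverse form: P = 3 + Q.
Unrestricted equilibrium: Q* = (115 - 3)/(1.5 + 1) = 44.8.
At Q = 37 the demand price is 115 - 1.5(37) = 59.5 and the supply price is 3 + (37) = 40.
DWL = (1/2)(gap between curves at 37) x (Q* - 37) = (1/2)(19.5)(7.8) = 76.05.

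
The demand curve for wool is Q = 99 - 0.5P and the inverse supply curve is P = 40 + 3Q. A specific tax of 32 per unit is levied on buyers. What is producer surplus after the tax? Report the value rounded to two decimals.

952.56

Rewriting demand in inverse form: P = 198 - 2Q.
Pre-tax equilibrium: 198 - 2Q = 40 + 3Q gives Q* = 31.6, P* = 134.8.
With the tax, buyers' net willingness to pay falls by 32: (198 - 32) - 2Q = 40 + 3Q, so Q_t = 25.2. Buyers pay P_b = 147.6; sellers receive P_s = P_b - 32 = 115.6.
PS = (1/2)(Q_t)(P_s - 40) = (1/2)(25.2)(75.6) = 952.56.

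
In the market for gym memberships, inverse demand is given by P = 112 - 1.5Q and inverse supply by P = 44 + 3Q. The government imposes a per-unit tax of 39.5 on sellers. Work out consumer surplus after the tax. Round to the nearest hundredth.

30.08

Without the tax, 112 - 1.5Q = 44 + 3Q so Q* = 15.1111 and P* = 89.3333.
With the tax, sellers need 39.5 more per unit: 112 - 1.5Q = 44 + 3Q + 39.5, so Q_t = 6.3333. Buyers pay P_b = 102.5; sellers receive P_s = P_b - 39.5 = 63.
CS = (1/2)(Q_t)(112 - P_b) = (1/2)(6.3333)(9.5) = 30.0833.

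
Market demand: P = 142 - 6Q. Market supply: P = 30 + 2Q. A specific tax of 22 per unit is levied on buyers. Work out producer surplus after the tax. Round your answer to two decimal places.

126.56

Pre-tax equilibrium: 142 - 6Q = 30 + 2Q gives Q* = 14, P* = 58.
A tax on buyers shifts demand down by 22: (142 - 22) - 6Q = 30 + 2Q, so Q_t = 11.25. Buyers pay P_b = 74.5; sellers receive P_s = P_b - 22 = 52.5.
Producer surplus is the triangle above supply below P_s: (1/2)(11.25)(52.5 - 30) = 126.5625.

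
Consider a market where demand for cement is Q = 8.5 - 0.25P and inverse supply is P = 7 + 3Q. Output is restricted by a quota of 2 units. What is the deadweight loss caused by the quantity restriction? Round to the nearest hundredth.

12.07

Rewriting demand in inverse form: P = 34 - 4Q.
Unrestricted equilibrium: Q* = (34 - 7)/(4 + 3) = 3.8571.
At Q = 2 the demand price is 34 - 4(2) = 26 and the supply price is 7 + 3(2) = 13.
DWL = (1/2)(gap between curves at 2) x (Q* - 2) = (1/2)(13)(1.8571) = 12.0714.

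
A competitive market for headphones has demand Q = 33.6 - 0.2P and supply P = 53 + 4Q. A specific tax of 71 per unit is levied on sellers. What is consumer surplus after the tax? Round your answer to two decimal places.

Rewriting demand in inverse form: P = 168 - 5Q.
Pre-tax equilibrium: 168 - 5Q = 53 + 4Q gives Q* = 12.7778, P* = 104.1111.
With the tax, sellers need 71 more per unit: 168 - 5Q = 53 + 4Q + 71, so Q_t = 4.8889. Buyers pay P_b = 143.5556; sellers receive P_s = P_b - 71 = 72.5556.
Consumer surplus is the triangle under demand above P_b: (1/2)(4.8889)(168 - 143.5556) = 59.7531.

59.75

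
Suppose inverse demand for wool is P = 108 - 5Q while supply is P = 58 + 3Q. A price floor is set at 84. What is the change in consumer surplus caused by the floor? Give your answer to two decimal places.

-40.06

Free-market equilibrium: 108 - 5Q = 58 + 3Q gives Q* = 6.25, P* = 76.75.
At P = 84, buyers demand (108 - 84)/5 = 4.8 while sellers would supply more, so the quantity traded is 4.8 at price 84.
CS goes from (1/2)(6.25)(31.25) = 97.6562 to 57.6 (computed as (108 - 84)(4.8) - (1/2)(5)(4.8)^2), a change of -40.0562.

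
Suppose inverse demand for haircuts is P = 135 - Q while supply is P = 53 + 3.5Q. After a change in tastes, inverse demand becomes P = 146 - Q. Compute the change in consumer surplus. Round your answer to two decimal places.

47.53

Initial equilibrium: Q_0 = 18.2222, P_0 = 116.7778; CS_0 = (1/2)(18.2222)(18.2222) = 166.0247, PS_0 = (1/2)(18.2222)(63.7778) = 581.0864.
New equilibrium: 146 - Q = 53 + 3.5Q gives Q_1 = 20.6667, P_1 = 125.3333; CS_1 = 213.5556, PS_1 = 747.4444.
Change in consumer surplus = 213.5556 - 166.0247 = 47.5309.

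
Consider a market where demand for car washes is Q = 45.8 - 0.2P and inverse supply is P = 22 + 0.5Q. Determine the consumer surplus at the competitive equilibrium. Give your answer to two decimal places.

Rewriting demand in inverse form: P = 229 - 5Q.
Setting demand equal to supply, 207 = 5.5Q, so Q* = 37.6364 and P* = 40.8182.
Consumer surplus is the triangle under demand above P*: (1/2)(37.6364)(229 - 40.8182) = (1/2)(37.6364)(188.1818) = 3541.2397.

3541.24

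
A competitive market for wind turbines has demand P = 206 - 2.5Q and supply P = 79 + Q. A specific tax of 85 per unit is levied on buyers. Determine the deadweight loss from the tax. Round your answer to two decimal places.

1032.14

Pre-tax equilibrium: 206 - 2.5Q = 79 + Q gives Q* = 36.2857, P* = 115.2857.
With the tax, buyers' net willingness to pay falls by 85: (206 - 85) - 2.5Q = 79 + Q, so Q_t = 12. Buyers pay P_b = 176; sellers receive P_s = P_b - 85 = 91.
The welfare triangle lost has base Q* - Q_t = 24.2857 and height t = 85, so DWL = (1/2)(24.2857)(85) = 1032.1429.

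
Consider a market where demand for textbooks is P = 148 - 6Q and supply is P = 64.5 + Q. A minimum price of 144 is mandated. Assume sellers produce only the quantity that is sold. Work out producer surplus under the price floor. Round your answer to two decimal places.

Without the control, 148 - 6Q = 64.5 + Q so Q* = 11.9286 and P* = 76.4286.
At P = 144, buyers demand (148 - 144)/6 = 0.6667 while sellers would supply more, so the quantity traded is 0.6667 at price 144.
The supply price at Q = 0.6667 is 65.1667. PS is the trapezoid between 144 and supply over [0, 0.6667]: (1/2)[(144 - 64.5) + (144 - 65.1667)](0.6667) = 52.7778.

52.78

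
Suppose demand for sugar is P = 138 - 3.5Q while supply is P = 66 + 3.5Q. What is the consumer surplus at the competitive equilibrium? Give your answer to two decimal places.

Set 138 - 3.5Q = 66 + 3.5Q, which gives 72 = 7Q, so Q* = 10.2857 and P* = 138 - 3.5(10.2857) = 102.
The demand choke price is 138, so CS = (1/2)(Q*)(138 - P*) = (1/2)(10.2857)(36) = 185.1429.

185.14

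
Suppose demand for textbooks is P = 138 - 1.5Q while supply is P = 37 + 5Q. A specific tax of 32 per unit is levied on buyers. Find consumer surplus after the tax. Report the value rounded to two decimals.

Without the tax, 138 - 1.5Q = 37 + 5Q so Q* = 15.5385 and P* = 114.6923.
With the tax, buyers' net willingness to pay falls by 32: (138 - 32) - 1.5Q = 37 + 5Q, so Q_t = 10.6154. Buyers pay P_b = 122.0769; sellers receive P_s = P_b - 32 = 90.0769.
Consumer surplus is the triangle under demand above P_b: (1/2)(10.6154)(138 - 122.0769) = 84.5148.

84.51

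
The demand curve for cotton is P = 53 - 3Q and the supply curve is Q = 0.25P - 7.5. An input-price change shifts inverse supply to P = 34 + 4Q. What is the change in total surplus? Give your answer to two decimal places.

Rewriting supply in inverse form: P = 30 + 4Q.
Initial equilibrium: Q_0 = 3.2857, P_0 = 43.1429; CS_0 = (1/2)(3.2857)(9.8571) = 16.1939, PS_0 = (1/2)(3.2857)(13.1429) = 21.5918.
New equilibrium: 53 - 3Q = 34 + 4Q gives Q_1 = 2.7143, P_1 = 44.8571; CS_1 = 11.051, PS_1 = 14.7347.
Change in total surplus = (11.051 + 14.7347) - (16.1939 + 21.5918) = -12.

-12.00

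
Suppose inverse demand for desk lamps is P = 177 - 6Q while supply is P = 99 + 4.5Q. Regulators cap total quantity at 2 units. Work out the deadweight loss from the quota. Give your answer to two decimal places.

154.71

Without the quota, 177 - 6Q = 99 + 4.5Q gives Q* = 7.4286.
At Q = 2 the demand price is 177 - 6(2) = 165 and the supply price is 99 + 4.5(2) = 108.
Deadweight loss is the triangle between the curves from 2 to 7.4286: (1/2)(165 - 108)(7.4286 - 2) = 154.7143.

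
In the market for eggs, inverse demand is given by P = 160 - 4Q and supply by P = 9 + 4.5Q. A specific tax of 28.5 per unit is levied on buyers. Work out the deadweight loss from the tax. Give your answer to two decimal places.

47.78

Without the tax, 160 - 4Q = 9 + 4.5Q so Q* = 17.7647 and P* = 88.9412.
With the tax, buyers' net willingness to pay falls by 28.5: (160 - 28.5) - 4Q = 9 + 4.5Q, so Q_t = 14.4118. Buyers pay P_b = 102.3529; sellers receive P_s = P_b - 28.5 = 73.8529.
The welfare triangle lost has base Q* - Q_t = 3.3529 and height t = 28.5, so DWL = (1/2)(3.3529)(28.5) = 47.7794.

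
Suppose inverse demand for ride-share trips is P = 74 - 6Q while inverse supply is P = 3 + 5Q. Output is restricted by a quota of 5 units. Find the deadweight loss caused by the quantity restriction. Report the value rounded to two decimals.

Unrestricted equilibrium: Q* = (74 - 3)/(6 + 5) = 6.4545.
At Q = 5 the demand price is 74 - 6(5) = 44 and the supply price is 3 + 5(5) = 28.
DWL = (1/2)(gap between curves at 5) x (Q* - 5) = (1/2)(16)(1.4545) = 11.6364.

11.64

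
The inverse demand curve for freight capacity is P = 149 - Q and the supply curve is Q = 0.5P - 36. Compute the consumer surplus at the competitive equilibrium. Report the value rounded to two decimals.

Rewriting supply in inverse form: P = 72 + 2Q.
Equilibrium: 149 - Q = 72 + 2Q, so Q* = 25.6667 and P* = 123.3333.
The demand choke price is 149, so CS = (1/2)(Q*)(149 - P*) = (1/2)(25.6667)(25.6667) = 329.3889.

329.39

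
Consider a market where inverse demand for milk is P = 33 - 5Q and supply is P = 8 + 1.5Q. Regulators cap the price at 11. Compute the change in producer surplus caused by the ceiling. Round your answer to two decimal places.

Without the control, 33 - 5Q = 8 + 1.5Q so Q* = 3.8462 and P* = 13.7692.
At the ceiling price 11, quantity supplied is (11 - 8)/1.5 = 2; supply is the short side, so Q = 2 trades at P = 11.
PS goes from (1/2)(3.8462)(5.7692) = 11.0947 to 3 (computed as (11 - 8)(2) - (1/2)(1.5)(2)^2), a change of -8.0947.

-8.09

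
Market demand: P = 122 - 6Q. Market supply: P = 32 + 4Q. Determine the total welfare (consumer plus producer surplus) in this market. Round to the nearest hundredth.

Setting demand equal to supply, 90 = 10Q, so Q* = 9 and P* = 68.
CS = (1/2)(9)(54) = 243 and PS = (1/2)(9)(36) = 162, so total surplus = 405.

405.00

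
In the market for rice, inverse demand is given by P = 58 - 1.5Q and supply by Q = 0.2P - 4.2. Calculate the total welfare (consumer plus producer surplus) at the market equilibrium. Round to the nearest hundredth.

105.31

Rewriting supply in inverse form: P = 21 + 5Q.
Set 58 - 1.5Q = 21 + 5Q, which gives 37 = 6.5Q, so Q* = 5.6923 and P* = 58 - 1.5(5.6923) = 49.4615.
CS = (1/2)(5.6923)(8.5385) = 24.3018 and PS = (1/2)(5.6923)(28.4615) = 81.0059, so total surplus = 105.3077.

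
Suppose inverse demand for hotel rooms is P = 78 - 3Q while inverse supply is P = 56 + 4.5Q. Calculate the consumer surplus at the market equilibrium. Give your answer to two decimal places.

12.91

Equilibrium: 78 - 3Q = 56 + 4.5Q, so Q* = 2.9333 and P* = 69.2.
Consumer surplus is the triangle under demand above P*: (1/2)(2.9333)(78 - 69.2) = (1/2)(2.9333)(8.8) = 12.9067.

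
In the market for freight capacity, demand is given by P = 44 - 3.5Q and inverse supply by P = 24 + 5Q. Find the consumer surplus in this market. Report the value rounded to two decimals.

9.69

Setting demand equal to supply, 20 = 8.5Q, so Q* = 2.3529 and P* = 35.7647.
CS is the area between the demand curve and P* from 0 to Q*: (1/2)(2.3529)(8.2353) = 9.6886.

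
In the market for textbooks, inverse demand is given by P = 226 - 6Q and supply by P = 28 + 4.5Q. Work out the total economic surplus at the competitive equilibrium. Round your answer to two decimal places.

Set 226 - 6Q = 28 + 4.5Q, which gives 198 = 10.5Q, so Q* = 18.8571 and P* = 226 - 6(18.8571) = 112.8571.
Total surplus is the full triangle between the curves from 0 to Q*: (1/2)(18.8571)(226 - 28) = 1866.8571.

1866.86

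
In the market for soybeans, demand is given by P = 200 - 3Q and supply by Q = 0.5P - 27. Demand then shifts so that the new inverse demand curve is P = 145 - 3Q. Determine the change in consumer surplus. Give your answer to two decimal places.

-782.10

Rewriting supply in inverse form: P = 54 + 2Q.
Initial equilibrium: Q_0 = 29.2, P_0 = 112.4; CS_0 = (1/2)(29.2)(87.6) = 1278.96, PS_0 = (1/2)(29.2)(58.4) = 852.64.
New equilibrium: 145 - 3Q = 54 + 2Q gives Q_1 = 18.2, P_1 = 90.4; CS_1 = 496.86, PS_1 = 331.24.
Change in consumer surplus = 496.86 - 1278.96 = -782.1.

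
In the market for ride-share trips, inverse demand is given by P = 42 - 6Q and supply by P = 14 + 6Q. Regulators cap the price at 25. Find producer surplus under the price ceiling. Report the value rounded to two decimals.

Free-market equilibrium: 42 - 6Q = 14 + 6Q gives Q* = 2.3333, P* = 28.
At the ceiling price 25, quantity supplied is (25 - 14)/6 = 1.8333; supply is the short side, so Q = 1.8333 trades at P = 25.
PS is the triangle above supply below 25: (1/2)(1.8333)(25 - 14) = 10.0833.

10.08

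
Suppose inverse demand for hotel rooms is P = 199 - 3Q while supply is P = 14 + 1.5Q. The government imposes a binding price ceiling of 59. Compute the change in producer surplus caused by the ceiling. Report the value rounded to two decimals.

-592.59

Free-market equilibrium: 199 - 3Q = 14 + 1.5Q gives Q* = 41.1111, P* = 75.6667.
At the ceiling price 59, quantity supplied is (59 - 14)/1.5 = 30; supply is the short side, so Q = 30 trades at P = 59.
PS goes from (1/2)(41.1111)(61.6667) = 1267.5926 to 675 (computed as (59 - 14)(30) - (1/2)(1.5)(30)^2), a change of -592.5926.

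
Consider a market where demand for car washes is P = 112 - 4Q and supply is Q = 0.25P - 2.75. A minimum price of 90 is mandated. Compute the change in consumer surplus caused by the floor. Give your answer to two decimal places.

Rewriting supply in inverse form: P = 11 + 4Q.
Free-market equilibrium: 112 - 4Q = 11 + 4Q gives Q* = 12.625, P* = 61.5.
At the floor price 90, quantity demanded is (112 - 90)/4 = 5.5; demand is the short side, so Q = 5.5 trades at P = 90.
CS goes from (1/2)(12.625)(50.5) = 318.7812 to 60.5 (computed as (112 - 90)(5.5) - (1/2)(4)(5.5)^2), a change of -258.2812.

-258.28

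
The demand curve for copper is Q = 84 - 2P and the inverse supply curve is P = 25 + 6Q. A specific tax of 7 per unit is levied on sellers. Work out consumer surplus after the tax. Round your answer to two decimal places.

0.59

Rewriting demand in inverse form: P = 42 - 0.5Q.
Without the tax, 42 - 0.5Q = 25 + 6Q so Q* = 2.6154 and P* = 40.6923.
With the tax, sellers need 7 more per unit: 42 - 0.5Q = 25 + 6Q + 7, so Q_t = 1.5385. Buyers pay P_b = 41.2308; sellers receive P_s = P_b - 7 = 34.2308.
Consumer surplus is the triangle under demand above P_b: (1/2)(1.5385)(42 - 41.2308) = 0.5917.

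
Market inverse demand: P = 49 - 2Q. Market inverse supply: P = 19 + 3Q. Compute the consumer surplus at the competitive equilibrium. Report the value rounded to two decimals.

Set 49 - 2Q = 19 + 3Q, which gives 30 = 5Q, so Q* = 6 and P* = 49 - 2(6) = 37.
The demand choke price is 49, so CS = (1/2)(Q*)(49 - P*) = (1/2)(6)(12) = 36.

36.00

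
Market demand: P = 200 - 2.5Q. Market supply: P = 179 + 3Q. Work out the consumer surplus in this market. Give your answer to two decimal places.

Setting demand equal to supply, 21 = 5.5Q, so Q* = 3.8182 and P* = 190.4545.
CS is the area between the demand curve and P* from 0 to Q*: (1/2)(3.8182)(9.5455) = 18.2231.

18.22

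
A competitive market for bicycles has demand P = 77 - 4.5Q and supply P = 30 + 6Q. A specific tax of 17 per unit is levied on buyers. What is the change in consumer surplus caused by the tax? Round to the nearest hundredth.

Pre-tax equilibrium: 77 - 4.5Q = 30 + 6Q gives Q* = 4.4762, P* = 56.8571.
With the tax, buyers' net willingness to pay falls by 17: (77 - 17) - 4.5Q = 30 + 6Q, so Q_t = 2.8571. Buyers pay P_b = 64.1429; sellers receive P_s = P_b - 17 = 47.1429.
CS falls from (1/2)(4.4762)(20.1429) = 45.0816 to (1/2)(2.8571)(12.8571) = 18.3673, a change of -26.7143.

-26.71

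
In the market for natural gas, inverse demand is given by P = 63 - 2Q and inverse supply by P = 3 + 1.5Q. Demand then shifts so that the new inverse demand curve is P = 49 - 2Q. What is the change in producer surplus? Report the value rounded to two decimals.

Initial equilibrium: Q_0 = 17.1429, P_0 = 28.7143; CS_0 = (1/2)(17.1429)(34.2857) = 293.8776, PS_0 = (1/2)(17.1429)(25.7143) = 220.4082.
New equilibrium: 49 - 2Q = 3 + 1.5Q gives Q_1 = 13.1429, P_1 = 22.7143; CS_1 = 172.7347, PS_1 = 129.551.
Change in producer surplus = 129.551 - 220.4082 = -90.8571.

-90.86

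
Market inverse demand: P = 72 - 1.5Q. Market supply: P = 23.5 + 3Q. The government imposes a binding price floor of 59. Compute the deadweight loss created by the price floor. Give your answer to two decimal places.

Free-market equilibrium: 72 - 1.5Q = 23.5 + 3Q gives Q* = 10.7778, P* = 55.8333.
At P = 59, buyers demand (72 - 59)/1.5 = 8.6667 while sellers would supply more, so the quantity traded is 8.6667 at price 59.
The lost-trades triangle has base Q* - 8.6667 = 2.1111 and height equal to the gap between the curves at Q = 8.6667, which is 59 - 49.5 = 9.5. DWL = (1/2)(2.1111)(9.5) = 10.0278.

10.03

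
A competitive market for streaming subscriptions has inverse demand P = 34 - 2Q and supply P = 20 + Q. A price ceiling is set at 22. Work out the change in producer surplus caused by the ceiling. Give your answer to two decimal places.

Without the control, 34 - 2Q = 20 + Q so Q* = 4.6667 and P* = 24.6667.
At P = 22, sellers supply (22 - 20)/1 = 2 while buyers want more, so the quantity traded is 2 at price 22.
PS goes from (1/2)(4.6667)(4.6667) = 10.8889 to 2 (computed as (22 - 20)(2) - (1/2)(1)(2)^2), a change of -8.8889.

-8.89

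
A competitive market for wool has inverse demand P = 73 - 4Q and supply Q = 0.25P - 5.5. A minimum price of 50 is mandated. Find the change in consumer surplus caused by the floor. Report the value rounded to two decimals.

-15.16

Rewriting supply in inverse form: P = 22 + 4Q.
Without the control, 73 - 4Q = 22 + 4Q so Q* = 6.375 and P* = 47.5.
At P = 50, buyers demand (73 - 50)/4 = 5.75 while sellers would supply more, so the quantity traded is 5.75 at price 50.
CS goes from (1/2)(6.375)(25.5) = 81.2812 to 66.125 (computed as (73 - 50)(5.75) - (1/2)(4)(5.75)^2), a change of -15.1562.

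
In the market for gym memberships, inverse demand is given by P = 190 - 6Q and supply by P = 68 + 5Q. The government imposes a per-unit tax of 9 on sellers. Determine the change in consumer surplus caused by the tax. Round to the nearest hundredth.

-52.44

Without the tax, 190 - 6Q = 68 + 5Q so Q* = 11.0909 and P* = 123.4545.
With the tax, sellers need 9 more per unit: 190 - 6Q = 68 + 5Q + 9, so Q_t = 10.2727. Buyers pay P_b = 128.3636; sellers receive P_s = P_b - 9 = 119.3636.
CS falls from (1/2)(11.0909)(66.5455) = 369.0248 to (1/2)(10.2727)(61.6364) = 316.5868, a change of -52.438.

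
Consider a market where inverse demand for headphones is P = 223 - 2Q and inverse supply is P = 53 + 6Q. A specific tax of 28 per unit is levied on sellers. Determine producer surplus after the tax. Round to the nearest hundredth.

Without the tax, 223 - 2Q = 53 + 6Q so Q* = 21.25 and P* = 180.5.
A tax on sellers shifts supply up by 28: 223 - 2Q = 53 + 6Q + 28, so Q_t = 17.75. Buyers pay P_b = 187.5; sellers receive P_s = P_b - 28 = 159.5.
Producer surplus is the triangle above supply below P_s: (1/2)(17.75)(159.5 - 53) = 945.1875.

945.19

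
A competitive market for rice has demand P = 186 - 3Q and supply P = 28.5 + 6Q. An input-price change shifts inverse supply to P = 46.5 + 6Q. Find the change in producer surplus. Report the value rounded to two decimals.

Initial equilibrium: Q_0 = 17.5, P_0 = 133.5; CS_0 = (1/2)(17.5)(52.5) = 459.375, PS_0 = (1/2)(17.5)(105) = 918.75.
New equilibrium: 186 - 3Q = 46.5 + 6Q gives Q_1 = 15.5, P_1 = 139.5; CS_1 = 360.375, PS_1 = 720.75.
Change in producer surplus = 720.75 - 918.75 = -198.

-198.00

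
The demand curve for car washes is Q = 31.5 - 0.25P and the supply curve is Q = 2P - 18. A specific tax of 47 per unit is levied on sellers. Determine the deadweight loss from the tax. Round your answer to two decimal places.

245.44

Rewriting demand in inverse form: P = 126 - 4Q.
Rewriting supply in inverse form: P = 9 + 0.5Q.
Pre-tax equilibrium: 126 - 4Q = 9 + 0.5Q gives Q* = 26, P* = 22.
A tax on sellers shifts supply up by 47: 126 - 4Q = 9 + 0.5Q + 47, so Q_t = 15.5556. Buyers pay P_b = 63.7778; sellers receive P_s = P_b - 47 = 16.7778.
Deadweight loss is the triangle between the curves from Q_t to Q*: (1/2)(26 - 15.5556)(47) = 245.4444.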